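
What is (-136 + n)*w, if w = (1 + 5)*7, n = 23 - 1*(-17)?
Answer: -4032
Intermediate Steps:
n = 40 (n = 23 + 17 = 40)
w = 42 (w = 6*7 = 42)
(-136 + n)*w = (-136 + 40)*42 = -96*42 = -4032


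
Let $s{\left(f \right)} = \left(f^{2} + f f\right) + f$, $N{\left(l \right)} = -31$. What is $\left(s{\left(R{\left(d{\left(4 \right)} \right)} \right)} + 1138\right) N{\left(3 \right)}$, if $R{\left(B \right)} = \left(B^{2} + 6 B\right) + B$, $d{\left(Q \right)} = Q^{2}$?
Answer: $-8442974$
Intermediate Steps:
$R{\left(B \right)} = B^{2} + 7 B$
$s{\left(f \right)} = f + 2 f^{2}$ ($s{\left(f \right)} = \left(f^{2} + f^{2}\right) + f = 2 f^{2} + f = f + 2 f^{2}$)
$\left(s{\left(R{\left(d{\left(4 \right)} \right)} \right)} + 1138\right) N{\left(3 \right)} = \left(4^{2} \left(7 + 4^{2}\right) \left(1 + 2 \cdot 4^{2} \left(7 + 4^{2}\right)\right) + 1138\right) \left(-31\right) = \left(16 \left(7 + 16\right) \left(1 + 2 \cdot 16 \left(7 + 16\right)\right) + 1138\right) \left(-31\right) = \left(16 \cdot 23 \left(1 + 2 \cdot 16 \cdot 23\right) + 1138\right) \left(-31\right) = \left(368 \left(1 + 2 \cdot 368\right) + 1138\right) \left(-31\right) = \left(368 \left(1 + 736\right) + 1138\right) \left(-31\right) = \left(368 \cdot 737 + 1138\right) \left(-31\right) = \left(271216 + 1138\right) \left(-31\right) = 272354 \left(-31\right) = -8442974$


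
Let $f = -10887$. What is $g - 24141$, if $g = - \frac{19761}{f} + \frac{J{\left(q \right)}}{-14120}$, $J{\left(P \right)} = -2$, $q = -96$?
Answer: $- \frac{618463776491}{25620740} \approx -24139.0$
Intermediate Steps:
$g = \frac{46507849}{25620740}$ ($g = - \frac{19761}{-10887} - \frac{2}{-14120} = \left(-19761\right) \left(- \frac{1}{10887}\right) - - \frac{1}{7060} = \frac{6587}{3629} + \frac{1}{7060} = \frac{46507849}{25620740} \approx 1.8152$)
$g - 24141 = \frac{46507849}{25620740} - 24141 = - \frac{618463776491}{25620740}$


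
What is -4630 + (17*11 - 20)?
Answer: -4463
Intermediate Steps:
-4630 + (17*11 - 20) = -4630 + (187 - 20) = -4630 + 167 = -4463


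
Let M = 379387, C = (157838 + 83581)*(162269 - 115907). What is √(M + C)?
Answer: √11193047065 ≈ 1.0580e+5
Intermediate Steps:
C = 11192667678 (C = 241419*46362 = 11192667678)
√(M + C) = √(379387 + 11192667678) = √11193047065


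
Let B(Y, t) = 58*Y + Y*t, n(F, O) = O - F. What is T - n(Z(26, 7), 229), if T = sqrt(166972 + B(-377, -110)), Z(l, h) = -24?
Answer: -253 + 52*sqrt(69) ≈ 178.94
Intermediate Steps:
T = 52*sqrt(69) (T = sqrt(166972 - 377*(58 - 110)) = sqrt(166972 - 377*(-52)) = sqrt(166972 + 19604) = sqrt(186576) = 52*sqrt(69) ≈ 431.94)
T - n(Z(26, 7), 229) = 52*sqrt(69) - (229 - 1*(-24)) = 52*sqrt(69) - (229 + 24) = 52*sqrt(69) - 1*253 = 52*sqrt(69) - 253 = -253 + 52*sqrt(69)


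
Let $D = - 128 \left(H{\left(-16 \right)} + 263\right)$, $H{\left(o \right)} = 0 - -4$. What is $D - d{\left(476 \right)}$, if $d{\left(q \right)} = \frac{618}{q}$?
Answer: $- \frac{8134197}{238} \approx -34177.0$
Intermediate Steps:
$H{\left(o \right)} = 4$ ($H{\left(o \right)} = 0 + 4 = 4$)
$D = -34176$ ($D = - 128 \left(4 + 263\right) = \left(-128\right) 267 = -34176$)
$D - d{\left(476 \right)} = -34176 - \frac{618}{476} = -34176 - 618 \cdot \frac{1}{476} = -34176 - \frac{309}{238} = - \frac{8134197}{238}$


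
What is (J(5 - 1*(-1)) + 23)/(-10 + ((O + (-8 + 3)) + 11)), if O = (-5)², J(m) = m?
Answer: 29/21 ≈ 1.3810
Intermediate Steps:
O = 25
(J(5 - 1*(-1)) + 23)/(-10 + ((O + (-8 + 3)) + 11)) = ((5 - 1*(-1)) + 23)/(-10 + ((25 + (-8 + 3)) + 11)) = ((5 + 1) + 23)/(-10 + ((25 - 5) + 11)) = (6 + 23)/(-10 + (20 + 11)) = 29/(-10 + 31) = 29/21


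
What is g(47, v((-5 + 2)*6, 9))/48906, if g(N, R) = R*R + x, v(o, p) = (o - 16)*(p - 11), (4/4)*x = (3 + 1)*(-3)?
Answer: 2306/24453 ≈ 0.094303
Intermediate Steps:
x = -12 (x = (3 + 1)*(-3) = 4*(-3) = -12)
v(o, p) = (-16 + o)*(-11 + p)
g(N, R) = -12 + R**2 (g(N, R) = R*R - 12 = R**2 - 12 = -12 + R**2)
g(47, v((-5 + 2)*6, 9))/48906 = (-12 + (176 - 16*9 - 11*(-5 + 2)*6 + ((-5 + 2)*6)*9)**2)/48906 = (-12 + (176 - 144 - (-33)*6 - 3*6*9)**2)*(1/48906) = (-12 + (176 - 144 - 11*(-18) - 18*9)**2)*(1/48906) = (-12 + (176 - 144 + 198 - 162)**2)*(1/48906) = (-12 + 68**2)*(1/48906) = (-12 + 4624)*(1/48906) = 4612*(1/48906) = 2306/24453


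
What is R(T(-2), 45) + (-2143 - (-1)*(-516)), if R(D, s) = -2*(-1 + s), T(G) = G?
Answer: -2747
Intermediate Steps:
R(D, s) = 2 - 2*s
R(T(-2), 45) + (-2143 - (-1)*(-516)) = (2 - 2*45) + (-2143 - (-1)*(-516)) = (2 - 90) + (-2143 - 1*516) = -88 + (-2143 - 516) = -88 - 2659 = -2747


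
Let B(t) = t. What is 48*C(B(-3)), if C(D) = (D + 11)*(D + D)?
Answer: -2304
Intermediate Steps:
C(D) = 2*D*(11 + D) (C(D) = (11 + D)*(2*D) = 2*D*(11 + D))
48*C(B(-3)) = 48*(2*(-3)*(11 - 3)) = 48*(2*(-3)*8) = 48*(-48) = -2304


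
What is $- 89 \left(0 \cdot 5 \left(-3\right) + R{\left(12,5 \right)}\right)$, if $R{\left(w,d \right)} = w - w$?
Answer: $0$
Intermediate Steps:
$R{\left(w,d \right)} = 0$
$- 89 \left(0 \cdot 5 \left(-3\right) + R{\left(12,5 \right)}\right) = - 89 \left(0 \cdot 5 \left(-3\right) + 0\right) = - 89 \left(0 \left(-3\right) + 0\right) = - 89 \left(0 + 0\right) = \left(-89\right) 0 = 0$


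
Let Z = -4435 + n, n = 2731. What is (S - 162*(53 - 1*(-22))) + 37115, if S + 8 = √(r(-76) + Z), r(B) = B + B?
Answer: 24957 + 8*I*√29 ≈ 24957.0 + 43.081*I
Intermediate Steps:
r(B) = 2*B
Z = -1704 (Z = -4435 + 2731 = -1704)
S = -8 + 8*I*√29 (S = -8 + √(2*(-76) - 1704) = -8 + √(-152 - 1704) = -8 + √(-1856) = -8 + 8*I*√29 ≈ -8.0 + 43.081*I)
(S - 162*(53 - 1*(-22))) + 37115 = ((-8 + 8*I*√29) - 162*(53 - 1*(-22))) + 37115 = ((-8 + 8*I*√29) - 162*(53 + 22)) + 37115 = ((-8 + 8*I*√29) - 162*75) + 37115 = ((-8 + 8*I*√29) - 1*12150) + 37115 = ((-8 + 8*I*√29) - 12150) + 37115 = (-12158 + 8*I*√29) + 37115 = 24957 + 8*I*√29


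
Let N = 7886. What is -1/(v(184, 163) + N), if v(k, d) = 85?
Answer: -1/7971 ≈ -0.00012545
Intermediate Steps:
-1/(v(184, 163) + N) = -1/(85 + 7886) = -1/7971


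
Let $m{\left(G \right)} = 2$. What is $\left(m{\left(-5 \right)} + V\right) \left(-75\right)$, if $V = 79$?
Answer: $-6075$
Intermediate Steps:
$\left(m{\left(-5 \right)} + V\right) \left(-75\right) = \left(2 + 79\right) \left(-75\right) = 81 \left(-75\right) = -6075$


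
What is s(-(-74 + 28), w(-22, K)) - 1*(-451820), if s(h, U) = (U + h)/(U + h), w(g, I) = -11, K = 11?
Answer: 451821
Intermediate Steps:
s(h, U) = 1
s(-(-74 + 28), w(-22, K)) - 1*(-451820) = 1 - 1*(-451820) = 1 + 451820 = 451821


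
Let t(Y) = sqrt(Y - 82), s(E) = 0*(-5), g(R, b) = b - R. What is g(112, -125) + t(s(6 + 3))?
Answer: -237 + I*sqrt(82) ≈ -237.0 + 9.0554*I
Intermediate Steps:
s(E) = 0
t(Y) = sqrt(-82 + Y)
g(112, -125) + t(s(6 + 3)) = (-125 - 1*112) + sqrt(-82 + 0) = (-125 - 112) + sqrt(-82) = -237 + I*sqrt(82)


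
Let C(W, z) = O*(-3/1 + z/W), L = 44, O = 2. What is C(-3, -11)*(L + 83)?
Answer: 508/3 ≈ 169.33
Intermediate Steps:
C(W, z) = -6 + 2*z/W (C(W, z) = 2*(-3/1 + z/W) = 2*(-3*1 + z/W) = 2*(-3 + z/W) = -6 + 2*z/W)
C(-3, -11)*(L + 83) = (-6 + 2*(-11)/(-3))*(44 + 83) = (-6 + 2*(-11)*(-⅓))*127 = (-6 + 22/3)*127 = (4/3)*127 = 508/3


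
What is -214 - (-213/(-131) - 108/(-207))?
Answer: -651253/3013 ≈ -216.15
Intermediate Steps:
-214 - (-213/(-131) - 108/(-207)) = -214 - (-213*(-1/131) - 108*(-1/207)) = -214 - (213/131 + 12/23) = -214 - 1*6471/3013 = -214 - 6471/3013 = -651253/3013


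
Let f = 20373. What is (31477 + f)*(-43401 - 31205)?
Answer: -3868321100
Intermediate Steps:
(31477 + f)*(-43401 - 31205) = (31477 + 20373)*(-43401 - 31205) = 51850*(-74606) = -3868321100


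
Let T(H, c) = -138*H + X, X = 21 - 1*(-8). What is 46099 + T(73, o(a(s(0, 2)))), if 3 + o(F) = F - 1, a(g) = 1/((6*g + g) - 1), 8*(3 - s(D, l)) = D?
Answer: 36054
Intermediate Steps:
s(D, l) = 3 - D/8
a(g) = 1/(-1 + 7*g) (a(g) = 1/(7*g - 1) = 1/(-1 + 7*g))
o(F) = -4 + F (o(F) = -3 + (F - 1) = -3 + (-1 + F) = -4 + F)
X = 29 (X = 21 + 8 = 29)
T(H, c) = 29 - 138*H (T(H, c) = -138*H + 29 = 29 - 138*H)
46099 + T(73, o(a(s(0, 2)))) = 46099 + (29 - 138*73) = 46099 + (29 - 10074) = 46099 - 10045 = 36054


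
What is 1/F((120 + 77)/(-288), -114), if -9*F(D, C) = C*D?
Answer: -432/3743 ≈ -0.11542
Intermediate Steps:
F(D, C) = -C*D/9
1/F((120 + 77)/(-288), -114) = 1/(-⅑*(-114)*(120 + 77)/(-288)) = 1/(-⅑*(-114)*197*(-1/288)) = 1/(-⅑*(-114)*(-197/288)) = 1/(-3743/432) = -432/3743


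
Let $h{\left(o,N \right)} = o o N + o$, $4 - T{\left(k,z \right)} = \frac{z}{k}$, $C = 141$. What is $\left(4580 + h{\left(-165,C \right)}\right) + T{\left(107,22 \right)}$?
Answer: $\frac{411216386}{107} \approx 3.8431 \cdot 10^{6}$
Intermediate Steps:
$T{\left(k,z \right)} = 4 - \frac{z}{k}$
$h{\left(o,N \right)} = o + N o^{2}$ ($h{\left(o,N \right)} = o^{2} N + o = N o^{2} + o = o + N o^{2}$)
$\left(4580 + h{\left(-165,C \right)}\right) + T{\left(107,22 \right)} = \left(4580 - 165 \left(1 + 141 \left(-165\right)\right)\right) + \left(4 - \frac{22}{107}\right) = \left(4580 - 165 \left(1 - 23265\right)\right) + \left(4 - 22 \cdot \frac{1}{107}\right) = \left(4580 - -3838560\right) + \left(4 - \frac{22}{107}\right) = \left(4580 + 3838560\right) + \frac{406}{107} = 3843140 + \frac{406}{107} = \frac{411216386}{107}$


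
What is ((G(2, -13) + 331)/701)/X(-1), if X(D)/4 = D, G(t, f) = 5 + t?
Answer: -169/1402 ≈ -0.12054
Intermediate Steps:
X(D) = 4*D
((G(2, -13) + 331)/701)/X(-1) = (((5 + 2) + 331)/701)/((4*(-1))) = ((7 + 331)*(1/701))/(-4) = (338*(1/701))*(-¼) = (338/701)*(-¼) = -169/1402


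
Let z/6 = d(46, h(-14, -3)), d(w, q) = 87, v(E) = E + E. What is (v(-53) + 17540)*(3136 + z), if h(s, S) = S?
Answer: 63773572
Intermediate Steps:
v(E) = 2*E
z = 522 (z = 6*87 = 522)
(v(-53) + 17540)*(3136 + z) = (2*(-53) + 17540)*(3136 + 522) = (-106 + 17540)*3658 = 17434*3658 = 63773572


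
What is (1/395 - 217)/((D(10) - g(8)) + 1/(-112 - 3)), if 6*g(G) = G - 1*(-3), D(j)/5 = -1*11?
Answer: 11828532/3098459 ≈ 3.8176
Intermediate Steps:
D(j) = -55 (D(j) = 5*(-1*11) = 5*(-11) = -55)
g(G) = 1/2 + G/6 (g(G) = (G - 1*(-3))/6 = (G + 3)/6 = (3 + G)/6 = 1/2 + G/6)
(1/395 - 217)/((D(10) - g(8)) + 1/(-112 - 3)) = (1/395 - 217)/((-55 - (1/2 + (1/6)*8)) + 1/(-112 - 3)) = (1/395 - 217)/((-55 - (1/2 + 4/3)) + 1/(-115)) = -85714/(395*((-55 - 1*11/6) - 1/115)) = -85714/(395*((-55 - 11/6) - 1/115)) = -85714/(395*(-341/6 - 1/115)) = -85714/(395*(-39221/690)) = -85714/395*(-690/39221) = 11828532/3098459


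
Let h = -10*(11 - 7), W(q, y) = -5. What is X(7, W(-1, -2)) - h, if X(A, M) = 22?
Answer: 62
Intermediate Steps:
h = -40 (h = -10*4 = -40)
X(7, W(-1, -2)) - h = 22 - 1*(-40) = 22 + 40 = 62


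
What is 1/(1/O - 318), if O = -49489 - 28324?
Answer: -77813/24744535 ≈ -0.0031447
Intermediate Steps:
O = -77813
1/(1/O - 318) = 1/(1/(-77813) - 318) = 1/(-1/77813 - 318) = 1/(-24744535/77813) = -77813/24744535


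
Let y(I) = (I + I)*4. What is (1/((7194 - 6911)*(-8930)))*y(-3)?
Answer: 12/1263595 ≈ 9.4967e-6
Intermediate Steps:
y(I) = 8*I (y(I) = (2*I)*4 = 8*I)
(1/((7194 - 6911)*(-8930)))*y(-3) = (1/((7194 - 6911)*(-8930)))*(8*(-3)) = (-1/8930/283)*(-24) = ((1/283)*(-1/8930))*(-24) = -1/2527190*(-24) = 12/1263595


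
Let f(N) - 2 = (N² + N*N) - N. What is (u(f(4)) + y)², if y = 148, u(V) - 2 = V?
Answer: 32400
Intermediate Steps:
f(N) = 2 - N + 2*N² (f(N) = 2 + ((N² + N*N) - N) = 2 + ((N² + N²) - N) = 2 + (2*N² - N) = 2 + (-N + 2*N²) = 2 - N + 2*N²)
u(V) = 2 + V
(u(f(4)) + y)² = ((2 + (2 - 1*4 + 2*4²)) + 148)² = ((2 + (2 - 4 + 2*16)) + 148)² = ((2 + (2 - 4 + 32)) + 148)² = ((2 + 30) + 148)² = (32 + 148)² = 180² = 32400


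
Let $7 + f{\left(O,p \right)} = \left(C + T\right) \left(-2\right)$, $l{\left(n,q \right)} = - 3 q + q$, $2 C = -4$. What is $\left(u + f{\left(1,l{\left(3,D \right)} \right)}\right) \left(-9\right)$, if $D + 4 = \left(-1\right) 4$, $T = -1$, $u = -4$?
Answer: $45$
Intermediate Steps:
$C = -2$ ($C = \frac{1}{2} \left(-4\right) = -2$)
$D = -8$ ($D = -4 - 4 = -8$)
$l{\left(n,q \right)} = - 2 q$
$f{\left(O,p \right)} = -1$ ($f{\left(O,p \right)} = -7 + \left(-2 - 1\right) \left(-2\right) = -7 - -6 = -7 + 6 = -1$)
$\left(u + f{\left(1,l{\left(3,D \right)} \right)}\right) \left(-9\right) = \left(-4 - 1\right) \left(-9\right) = \left(-5\right) \left(-9\right) = 45$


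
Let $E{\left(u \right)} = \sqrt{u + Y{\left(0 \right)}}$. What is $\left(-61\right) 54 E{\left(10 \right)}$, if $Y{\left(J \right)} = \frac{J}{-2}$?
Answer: $- 3294 \sqrt{10} \approx -10417.0$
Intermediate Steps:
$Y{\left(J \right)} = - \frac{J}{2}$ ($Y{\left(J \right)} = J \left(- \frac{1}{2}\right) = - \frac{J}{2}$)
$E{\left(u \right)} = \sqrt{u}$ ($E{\left(u \right)} = \sqrt{u - 0} = \sqrt{u + 0} = \sqrt{u}$)
$\left(-61\right) 54 E{\left(10 \right)} = \left(-61\right) 54 \sqrt{10} = - 3294 \sqrt{10}$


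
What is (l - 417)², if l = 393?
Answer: 576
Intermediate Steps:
(l - 417)² = (393 - 417)² = (-24)² = 576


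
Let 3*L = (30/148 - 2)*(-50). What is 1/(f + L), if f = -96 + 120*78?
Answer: 111/1031629 ≈ 0.00010760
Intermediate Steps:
f = 9264 (f = -96 + 9360 = 9264)
L = 3325/111 (L = ((30/148 - 2)*(-50))/3 = ((30*(1/148) - 2)*(-50))/3 = ((15/74 - 2)*(-50))/3 = (-133/74*(-50))/3 = (⅓)*(3325/37) = 3325/111 ≈ 29.955)
1/(f + L) = 1/(9264 + 3325/111) = 1/(1031629/111) = 111/1031629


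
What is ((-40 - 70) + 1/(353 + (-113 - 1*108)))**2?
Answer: 210801361/17424 ≈ 12098.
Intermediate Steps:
((-40 - 70) + 1/(353 + (-113 - 1*108)))**2 = (-110 + 1/(353 + (-113 - 108)))**2 = (-110 + 1/(353 - 221))**2 = (-110 + 1/132)**2 = (-14519/132)**2 = 210801361/17424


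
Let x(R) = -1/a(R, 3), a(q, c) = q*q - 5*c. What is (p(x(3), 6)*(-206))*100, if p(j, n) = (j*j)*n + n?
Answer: -381100/3 ≈ -1.2703e+5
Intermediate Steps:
a(q, c) = q² - 5*c
x(R) = -1/(-15 + R²) (x(R) = -1/(R² - 5*3) = -1/(R² - 15) = -1/(-15 + R²))
p(j, n) = n + n*j² (p(j, n) = j²*n + n = n*j² + n = n + n*j²)
(p(x(3), 6)*(-206))*100 = ((6*(1 + (-1/(-15 + 3²))²))*(-206))*100 = ((6*(1 + (-1/(-15 + 9))²))*(-206))*100 = ((6*(1 + (-1/(-6))²))*(-206))*100 = ((6*(1 + (-1*(-⅙))²))*(-206))*100 = ((6*(1 + (⅙)²))*(-206))*100 = ((6*(1 + 1/36))*(-206))*100 = ((6*(37/36))*(-206))*100 = ((37/6)*(-206))*100 = -3811/3*100 = -381100/3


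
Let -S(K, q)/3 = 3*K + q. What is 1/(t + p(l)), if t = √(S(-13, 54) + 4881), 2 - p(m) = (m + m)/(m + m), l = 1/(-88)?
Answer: -1/4835 + 2*√1209/4835 ≈ 0.014176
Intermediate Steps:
l = -1/88 ≈ -0.011364
p(m) = 1 (p(m) = 2 - (m + m)/(m + m) = 2 - 2*m/(2*m) = 2 - 2*m*1/(2*m) = 2 - 1*1 = 2 - 1 = 1)
S(K, q) = -9*K - 3*q (S(K, q) = -3*(3*K + q) = -3*(q + 3*K) = -9*K - 3*q)
t = 2*√1209 (t = √((-9*(-13) - 3*54) + 4881) = √((117 - 162) + 4881) = √(-45 + 4881) = √4836 = 2*√1209 ≈ 69.541)
1/(t + p(l)) = 1/(2*√1209 + 1) = 1/(1 + 2*√1209)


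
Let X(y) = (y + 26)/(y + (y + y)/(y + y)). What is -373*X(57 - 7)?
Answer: -28348/51 ≈ -555.84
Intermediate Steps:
X(y) = (26 + y)/(1 + y) (X(y) = (26 + y)/(y + (2*y)/((2*y))) = (26 + y)/(y + (2*y)*(1/(2*y))) = (26 + y)/(y + 1) = (26 + y)/(1 + y))
-373*X(57 - 7) = -373*(26 + (57 - 7))/(1 + (57 - 7)) = -373*(26 + 50)/(1 + 50) = -373*76/51 = -28348/51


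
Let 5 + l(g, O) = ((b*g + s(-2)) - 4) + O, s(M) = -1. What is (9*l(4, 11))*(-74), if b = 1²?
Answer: -3330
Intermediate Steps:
b = 1
l(g, O) = -10 + O + g (l(g, O) = -5 + (((1*g - 1) - 4) + O) = -5 + (((g - 1) - 4) + O) = -5 + (((-1 + g) - 4) + O) = -5 + ((-5 + g) + O) = -5 + (-5 + O + g) = -10 + O + g)
(9*l(4, 11))*(-74) = (9*(-10 + 11 + 4))*(-74) = (9*5)*(-74) = 45*(-74) = -3330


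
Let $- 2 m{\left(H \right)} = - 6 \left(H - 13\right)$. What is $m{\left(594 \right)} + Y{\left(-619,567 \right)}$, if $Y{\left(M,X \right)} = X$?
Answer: $2310$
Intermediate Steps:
$m{\left(H \right)} = -39 + 3 H$ ($m{\left(H \right)} = - \frac{\left(-6\right) \left(H - 13\right)}{2} = - \frac{\left(-6\right) \left(-13 + H\right)}{2} = - \frac{78 - 6 H}{2} = -39 + 3 H$)
$m{\left(594 \right)} + Y{\left(-619,567 \right)} = \left(-39 + 3 \cdot 594\right) + 567 = \left(-39 + 1782\right) + 567 = 1743 + 567 = 2310$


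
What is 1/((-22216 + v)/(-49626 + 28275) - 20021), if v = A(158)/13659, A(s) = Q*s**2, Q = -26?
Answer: -291633309/5838486382081 ≈ -4.9950e-5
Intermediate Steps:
A(s) = -26*s**2
v = -649064/13659 (v = -26*158**2/13659 = -26*24964*(1/13659) = -649064*1/13659 = -649064/13659 ≈ -47.519)
1/((-22216 + v)/(-49626 + 28275) - 20021) = 1/((-22216 - 649064/13659)/(-49626 + 28275) - 20021) = 1/(-304097408/13659/(-21351) - 20021) = 1/(-304097408/13659*(-1/21351) - 20021) = 1/(304097408/291633309 - 20021) = 1/(-5838486382081/291633309) = -291633309/5838486382081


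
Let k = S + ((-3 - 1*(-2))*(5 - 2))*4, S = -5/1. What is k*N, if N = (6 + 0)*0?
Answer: 0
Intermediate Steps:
S = -5 (S = -5*1 = -5)
N = 0 (N = 6*0 = 0)
k = -17 (k = -5 + ((-3 - 1*(-2))*(5 - 2))*4 = -5 + ((-3 + 2)*3)*4 = -5 - 1*3*4 = -5 - 3*4 = -5 - 12 = -17)
k*N = -17*0 = 0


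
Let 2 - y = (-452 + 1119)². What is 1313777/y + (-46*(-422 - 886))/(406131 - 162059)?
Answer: -36736027366/13573057483 ≈ -2.7065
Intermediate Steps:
y = -444887 (y = 2 - (-452 + 1119)² = 2 - 1*667² = 2 - 1*444889 = 2 - 444889 = -444887)
1313777/y + (-46*(-422 - 886))/(406131 - 162059) = 1313777/(-444887) + (-46*(-422 - 886))/(406131 - 162059) = 1313777*(-1/444887) - 46*(-1308)/244072 = -1313777/444887 + 60168*(1/244072) = -1313777/444887 + 7521/30509 = -36736027366/13573057483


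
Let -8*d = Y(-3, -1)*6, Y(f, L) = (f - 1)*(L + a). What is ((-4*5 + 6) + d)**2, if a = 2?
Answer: 121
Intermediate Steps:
Y(f, L) = (-1 + f)*(2 + L) (Y(f, L) = (f - 1)*(L + 2) = (-1 + f)*(2 + L))
d = 3 (d = -(-2 - 1*(-1) + 2*(-3) - 1*(-3))*6/8 = -(-2 + 1 - 6 + 3)*6/8 = -(-1)*6/2 = -1/8*(-24) = 3)
((-4*5 + 6) + d)**2 = ((-4*5 + 6) + 3)**2 = ((-20 + 6) + 3)**2 = (-14 + 3)**2 = (-11)**2 = 121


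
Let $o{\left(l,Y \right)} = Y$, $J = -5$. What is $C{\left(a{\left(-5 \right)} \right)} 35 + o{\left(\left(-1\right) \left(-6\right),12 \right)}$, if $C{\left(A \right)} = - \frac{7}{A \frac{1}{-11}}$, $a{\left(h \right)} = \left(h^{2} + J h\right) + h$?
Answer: $\frac{647}{9} \approx 71.889$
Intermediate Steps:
$a{\left(h \right)} = h^{2} - 4 h$ ($a{\left(h \right)} = \left(h^{2} - 5 h\right) + h = h^{2} - 4 h$)
$C{\left(A \right)} = \frac{77}{A}$ ($C{\left(A \right)} = - \frac{7}{A \left(- \frac{1}{11}\right)} = - \frac{7}{\left(- \frac{1}{11}\right) A} = - 7 \left(- \frac{11}{A}\right) = \frac{77}{A}$)
$C{\left(a{\left(-5 \right)} \right)} 35 + o{\left(\left(-1\right) \left(-6\right),12 \right)} = \frac{77}{\left(-5\right) \left(-4 - 5\right)} 35 + 12 = \frac{77}{\left(-5\right) \left(-9\right)} 35 + 12 = \frac{77}{45} \cdot 35 + 12 = \frac{539}{9} + 12 = \frac{647}{9}$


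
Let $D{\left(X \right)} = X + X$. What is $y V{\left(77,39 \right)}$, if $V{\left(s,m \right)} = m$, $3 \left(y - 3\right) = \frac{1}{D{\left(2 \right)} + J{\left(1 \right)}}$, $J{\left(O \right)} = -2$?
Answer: $\frac{247}{2} \approx 123.5$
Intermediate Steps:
$D{\left(X \right)} = 2 X$
$y = \frac{19}{6}$ ($y = 3 + \frac{1}{3 \left(2 \cdot 2 - 2\right)} = 3 + \frac{1}{3 \left(4 - 2\right)} = 3 + \frac{1}{3 \cdot 2} = 3 + \frac{1}{3} \cdot \frac{1}{2} = 3 + \frac{1}{6} = \frac{19}{6} \approx 3.1667$)
$y V{\left(77,39 \right)} = \frac{19}{6} \cdot 39 = \frac{247}{2}$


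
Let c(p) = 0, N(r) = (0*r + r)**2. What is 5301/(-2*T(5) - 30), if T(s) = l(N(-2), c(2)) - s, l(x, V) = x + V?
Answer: -5301/28 ≈ -189.32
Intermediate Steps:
N(r) = r**2 (N(r) = (0 + r)**2 = r**2)
l(x, V) = V + x
T(s) = 4 - s (T(s) = (0 + (-2)**2) - s = (0 + 4) - s = 4 - s)
5301/(-2*T(5) - 30) = 5301/(-2*(4 - 1*5) - 30) = 5301/(-2*(4 - 5) - 30) = 5301/(-2*(-1) - 30) = 5301/(2 - 30) = 5301/(-28) = 5301*(-1/28) = -5301/28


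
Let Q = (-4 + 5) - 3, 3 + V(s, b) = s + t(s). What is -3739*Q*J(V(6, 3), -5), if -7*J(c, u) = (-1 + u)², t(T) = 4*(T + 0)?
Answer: -269208/7 ≈ -38458.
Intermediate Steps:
t(T) = 4*T
V(s, b) = -3 + 5*s (V(s, b) = -3 + (s + 4*s) = -3 + 5*s)
J(c, u) = -(-1 + u)²/7
Q = -2 (Q = 1 - 3 = -2)
-3739*Q*J(V(6, 3), -5) = -(-7478)*(-(-1 - 5)²/7) = -(-7478)*(-⅐*(-6)²) = -(-7478)*(-⅐*36) = -(-7478)*(-36)/7 = -3739*72/7 = -269208/7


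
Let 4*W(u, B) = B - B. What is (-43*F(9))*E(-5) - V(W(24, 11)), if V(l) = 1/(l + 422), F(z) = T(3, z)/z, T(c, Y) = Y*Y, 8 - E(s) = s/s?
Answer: -1143199/422 ≈ -2709.0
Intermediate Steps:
E(s) = 7 (E(s) = 8 - s/s = 8 - 1*1 = 8 - 1 = 7)
T(c, Y) = Y²
F(z) = z (F(z) = z²/z = z)
W(u, B) = 0 (W(u, B) = (B - B)/4 = (¼)*0 = 0)
V(l) = 1/(422 + l)
(-43*F(9))*E(-5) - V(W(24, 11)) = -43*9*7 - 1/(422 + 0) = -387*7 - 1/422 = -2709 - 1*1/422 = -2709 - 1/422 = -1143199/422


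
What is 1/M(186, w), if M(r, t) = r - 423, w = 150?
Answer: -1/237 ≈ -0.0042194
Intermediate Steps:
M(r, t) = -423 + r
1/M(186, w) = 1/(-423 + 186) = 1/(-237) = -1/237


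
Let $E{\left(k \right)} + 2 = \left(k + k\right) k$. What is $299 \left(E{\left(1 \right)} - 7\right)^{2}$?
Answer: $14651$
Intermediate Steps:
$E{\left(k \right)} = -2 + 2 k^{2}$ ($E{\left(k \right)} = -2 + \left(k + k\right) k = -2 + 2 k k = -2 + 2 k^{2}$)
$299 \left(E{\left(1 \right)} - 7\right)^{2} = 299 \left(\left(-2 + 2 \cdot 1^{2}\right) - 7\right)^{2} = 299 \left(\left(-2 + 2 \cdot 1\right) - 7\right)^{2} = 299 \left(\left(-2 + 2\right) - 7\right)^{2} = 299 \left(0 - 7\right)^{2} = 299 \left(-7\right)^{2} = 299 \cdot 49 = 14651$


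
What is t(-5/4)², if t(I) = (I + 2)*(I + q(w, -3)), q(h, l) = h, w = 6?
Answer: 3249/256 ≈ 12.691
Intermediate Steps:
t(I) = (2 + I)*(6 + I) (t(I) = (I + 2)*(I + 6) = (2 + I)*(6 + I))
t(-5/4)² = (12 + (-5/4)² + 8*(-5/4))² = (12 + 25/16 - 10)² = (57/16)² = 3249/256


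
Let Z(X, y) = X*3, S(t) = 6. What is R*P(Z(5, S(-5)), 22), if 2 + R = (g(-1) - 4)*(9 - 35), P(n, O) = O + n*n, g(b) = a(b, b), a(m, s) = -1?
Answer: 31616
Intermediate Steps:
g(b) = -1
Z(X, y) = 3*X
P(n, O) = O + n²
R = 128 (R = -2 + (-1 - 4)*(9 - 35) = -2 - 5*(-26) = -2 + 130 = 128)
R*P(Z(5, S(-5)), 22) = 128*(22 + (3*5)²) = 128*(22 + 15²) = 128*(22 + 225) = 128*247 = 31616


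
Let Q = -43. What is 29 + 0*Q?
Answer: 29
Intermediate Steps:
29 + 0*Q = 29 + 0*(-43) = 29 + 0 = 29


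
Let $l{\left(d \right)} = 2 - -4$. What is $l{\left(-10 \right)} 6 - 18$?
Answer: $18$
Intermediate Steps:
$l{\left(d \right)} = 6$ ($l{\left(d \right)} = 2 + 4 = 6$)
$l{\left(-10 \right)} 6 - 18 = 6 \cdot 6 - 18 = 36 - 18 = 18$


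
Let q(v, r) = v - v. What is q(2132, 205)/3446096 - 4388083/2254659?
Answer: -4388083/2254659 ≈ -1.9462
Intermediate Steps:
q(v, r) = 0
q(2132, 205)/3446096 - 4388083/2254659 = 0/3446096 - 4388083/2254659 = 0*(1/3446096) - 4388083*1/2254659 = 0 - 4388083/2254659 = -4388083/2254659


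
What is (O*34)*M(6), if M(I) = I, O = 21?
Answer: 4284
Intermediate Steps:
(O*34)*M(6) = (21*34)*6 = 714*6 = 4284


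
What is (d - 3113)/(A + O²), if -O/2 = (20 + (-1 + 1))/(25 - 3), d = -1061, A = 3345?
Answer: -505054/405145 ≈ -1.2466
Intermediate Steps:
O = -20/11 (O = -2*(20 + (-1 + 1))/(25 - 3) = -2*(20 + 0)/22 = -40/22 = -2*10/11 = -20/11 ≈ -1.8182)
(d - 3113)/(A + O²) = (-1061 - 3113)/(3345 + (-20/11)²) = -4174/(3345 + 400/121) = -4174/405145/121 = -4174*121/405145 = -505054/405145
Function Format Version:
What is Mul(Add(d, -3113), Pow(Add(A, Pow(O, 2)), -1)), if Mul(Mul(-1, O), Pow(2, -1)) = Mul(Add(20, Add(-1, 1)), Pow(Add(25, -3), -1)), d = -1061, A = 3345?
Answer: Rational(-505054, 405145) ≈ -1.2466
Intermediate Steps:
O = Rational(-20, 11) (O = Mul(-2, Mul(Add(20, Add(-1, 1)), Pow(Add(25, -3), -1))) = Mul(-2, Mul(Add(20, 0), Pow(22, -1))) = Mul(-2, Mul(20, Rational(1, 22))) = Mul(-2, Rational(10, 11)) = Rational(-20, 11) ≈ -1.8182)
Mul(Add(d, -3113), Pow(Add(A, Pow(O, 2)), -1)) = Mul(Add(-1061, -3113), Pow(Add(3345, Pow(Rational(-20, 11), 2)), -1)) = Mul(-4174, Pow(Add(3345, Rational(400, 121)), -1)) = Mul(-4174, Pow(Rational(405145, 121), -1)) = Mul(-4174, Rational(121, 405145)) = Rational(-505054, 405145)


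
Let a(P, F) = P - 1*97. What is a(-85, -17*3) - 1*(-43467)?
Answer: 43285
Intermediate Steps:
a(P, F) = -97 + P (a(P, F) = P - 97 = -97 + P)
a(-85, -17*3) - 1*(-43467) = (-97 - 85) - 1*(-43467) = -182 + 43467 = 43285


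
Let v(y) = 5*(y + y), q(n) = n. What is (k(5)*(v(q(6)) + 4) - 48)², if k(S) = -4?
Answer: 92416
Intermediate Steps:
v(y) = 10*y (v(y) = 5*(2*y) = 10*y)
(k(5)*(v(q(6)) + 4) - 48)² = (-4*(10*6 + 4) - 48)² = (-4*(60 + 4) - 48)² = (-4*64 - 48)² = (-256 - 48)² = (-304)² = 92416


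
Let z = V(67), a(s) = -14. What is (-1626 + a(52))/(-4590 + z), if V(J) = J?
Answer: 1640/4523 ≈ 0.36259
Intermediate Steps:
z = 67
(-1626 + a(52))/(-4590 + z) = (-1626 - 14)/(-4590 + 67) = -1640/(-4523) = -1640*(-1/4523) = 1640/4523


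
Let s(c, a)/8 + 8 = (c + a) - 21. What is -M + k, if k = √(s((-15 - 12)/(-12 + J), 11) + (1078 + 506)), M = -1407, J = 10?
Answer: 1407 + 6*√43 ≈ 1446.3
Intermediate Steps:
s(c, a) = -232 + 8*a + 8*c (s(c, a) = -64 + 8*((c + a) - 21) = -64 + 8*((a + c) - 21) = -64 + 8*(-21 + a + c) = -64 + (-168 + 8*a + 8*c) = -232 + 8*a + 8*c)
k = 6*√43 (k = √((-232 + 8*11 + 8*((-15 - 12)/(-12 + 10))) + (1078 + 506)) = √((-232 + 88 + 8*(-27/(-2))) + 1584) = √((-232 + 88 + 8*(-27*(-½))) + 1584) = √((-232 + 88 + 8*(27/2)) + 1584) = √((-232 + 88 + 108) + 1584) = √(-36 + 1584) = √1548 = 6*√43 ≈ 39.345)
-M + k = -1*(-1407) + 6*√43 = 1407 + 6*√43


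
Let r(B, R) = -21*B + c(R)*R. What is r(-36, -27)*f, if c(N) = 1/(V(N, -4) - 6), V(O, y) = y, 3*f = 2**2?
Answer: 5058/5 ≈ 1011.6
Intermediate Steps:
f = 4/3 (f = (1/3)*2**2 = (1/3)*4 = 4/3 ≈ 1.3333)
c(N) = -1/10 (c(N) = 1/(-4 - 6) = 1/(-10) = -1/10)
r(B, R) = -21*B - R/10
r(-36, -27)*f = (-21*(-36) - 1/10*(-27))*(4/3) = (756 + 27/10)*(4/3) = (7587/10)*(4/3) = 5058/5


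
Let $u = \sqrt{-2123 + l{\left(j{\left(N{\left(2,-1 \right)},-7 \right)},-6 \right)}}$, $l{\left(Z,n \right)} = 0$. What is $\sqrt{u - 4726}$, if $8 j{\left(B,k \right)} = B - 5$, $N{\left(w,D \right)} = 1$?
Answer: $\sqrt{-4726 + i \sqrt{2123}} \approx 0.3351 + 68.747 i$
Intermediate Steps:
$j{\left(B,k \right)} = - \frac{5}{8} + \frac{B}{8}$ ($j{\left(B,k \right)} = \frac{B - 5}{8} = \frac{-5 + B}{8} = - \frac{5}{8} + \frac{B}{8}$)
$u = i \sqrt{2123}$ ($u = \sqrt{-2123 + 0} = \sqrt{-2123} = i \sqrt{2123} \approx 46.076 i$)
$\sqrt{u - 4726} = \sqrt{i \sqrt{2123} - 4726} = \sqrt{-4726 + i \sqrt{2123}}$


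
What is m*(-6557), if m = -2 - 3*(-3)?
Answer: -45899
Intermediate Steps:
m = 7 (m = -2 + 9 = 7)
m*(-6557) = 7*(-6557) = -45899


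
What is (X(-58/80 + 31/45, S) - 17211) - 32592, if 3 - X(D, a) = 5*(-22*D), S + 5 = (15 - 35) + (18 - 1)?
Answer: -1792943/36 ≈ -49804.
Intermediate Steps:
S = -8 (S = -5 + ((15 - 35) + (18 - 1)) = -5 + (-20 + 17) = -5 - 3 = -8)
X(D, a) = 3 + 110*D (X(D, a) = 3 - 5*(-22*D) = 3 - (-110)*D = 3 + 110*D)
(X(-58/80 + 31/45, S) - 17211) - 32592 = ((3 + 110*(-58/80 + 31/45)) - 17211) - 32592 = ((3 + 110*(-58*1/80 + 31*(1/45))) - 17211) - 32592 = ((3 + 110*(-29/40 + 31/45)) - 17211) - 32592 = ((3 + 110*(-13/360)) - 17211) - 32592 = ((3 - 143/36) - 17211) - 32592 = (-35/36 - 17211) - 32592 = -619631/36 - 32592 = -1792943/36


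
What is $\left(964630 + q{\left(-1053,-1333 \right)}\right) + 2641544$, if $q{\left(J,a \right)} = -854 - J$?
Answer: $3606373$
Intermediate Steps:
$\left(964630 + q{\left(-1053,-1333 \right)}\right) + 2641544 = \left(964630 - -199\right) + 2641544 = \left(964630 + \left(-854 + 1053\right)\right) + 2641544 = \left(964630 + 199\right) + 2641544 = 964829 + 2641544 = 3606373$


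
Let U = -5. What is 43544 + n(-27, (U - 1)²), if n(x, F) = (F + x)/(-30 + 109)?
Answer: 3439985/79 ≈ 43544.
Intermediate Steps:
n(x, F) = F/79 + x/79 (n(x, F) = (F + x)/79 = (F + x)*(1/79) = F/79 + x/79)
43544 + n(-27, (U - 1)²) = 43544 + ((-5 - 1)²/79 + (1/79)*(-27)) = 43544 + ((1/79)*(-6)² - 27/79) = 43544 + ((1/79)*36 - 27/79) = 43544 + (36/79 - 27/79) = 43544 + 9/79 = 3439985/79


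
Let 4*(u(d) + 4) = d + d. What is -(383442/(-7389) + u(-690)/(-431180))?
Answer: 55109980933/1061996340 ≈ 51.893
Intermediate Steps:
u(d) = -4 + d/2 (u(d) = -4 + (d + d)/4 = -4 + (2*d)/4 = -4 + d/2)
-(383442/(-7389) + u(-690)/(-431180)) = -(383442/(-7389) + (-4 + (½)*(-690))/(-431180)) = -(383442*(-1/7389) + (-4 - 345)*(-1/431180)) = -(-127814/2463 - 349*(-1/431180)) = -(-127814/2463 + 349/431180) = -1*(-55109980933/1061996340) = 55109980933/1061996340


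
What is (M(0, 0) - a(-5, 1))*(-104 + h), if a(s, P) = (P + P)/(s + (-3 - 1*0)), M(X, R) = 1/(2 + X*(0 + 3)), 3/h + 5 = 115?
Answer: -34311/440 ≈ -77.979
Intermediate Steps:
h = 3/110 (h = 3/(-5 + 115) = 3/110 ≈ 0.027273)
M(X, R) = 1/(2 + 3*X) (M(X, R) = 1/(2 + X*3) = 1/(2 + 3*X))
a(s, P) = 2*P/(-3 + s) (a(s, P) = (2*P)/(s + (-3 + 0)) = (2*P)/(s - 3) = (2*P)/(-3 + s) = 2*P/(-3 + s))
(M(0, 0) - a(-5, 1))*(-104 + h) = (1/(2 + 3*0) - 2/(-3 - 5))*(-104 + 3/110) = (1/(2 + 0) - 2/(-8))*(-11437/110) = (1/2 - 2*(-1)/8)*(-11437/110) = (½ - 1*(-¼))*(-11437/110) = (½ + ¼)*(-11437/110) = (¾)*(-11437/110) = -34311/440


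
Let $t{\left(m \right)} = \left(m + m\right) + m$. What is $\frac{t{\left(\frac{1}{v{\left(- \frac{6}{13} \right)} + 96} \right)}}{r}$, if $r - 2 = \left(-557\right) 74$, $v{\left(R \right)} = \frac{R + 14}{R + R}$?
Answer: $- \frac{9}{10056704} \approx -8.9493 \cdot 10^{-7}$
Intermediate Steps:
$v{\left(R \right)} = \frac{14 + R}{2 R}$
$r = -41216$ ($r = 2 - 41218 = -41216$)
$t{\left(m \right)} = 3 m$ ($t{\left(m \right)} = 2 m + m = 3 m$)
$\frac{t{\left(\frac{1}{v{\left(- \frac{6}{13} \right)} + 96} \right)}}{r} = \frac{3 \frac{1}{\frac{14 - \frac{6}{13}}{2 \left(- \frac{6}{13}\right)} + 96}}{-41216} = \frac{3}{\frac{14 - \frac{6}{13}}{2 \left(\left(-6\right) \frac{1}{13}\right)} + 96} \left(- \frac{1}{41216}\right) = \frac{3}{\frac{14 - \frac{6}{13}}{2 \left(- \frac{6}{13}\right)} + 96} \left(- \frac{1}{41216}\right) = \frac{3}{\frac{1}{2} \left(- \frac{13}{6}\right) \frac{176}{13} + 96} \left(- \frac{1}{41216}\right) = \frac{3}{- \frac{44}{3} + 96} \left(- \frac{1}{41216}\right) = \frac{3}{\frac{244}{3}} \left(- \frac{1}{41216}\right) = 3 \cdot \frac{3}{244} \left(- \frac{1}{41216}\right) = \frac{9}{244} \left(- \frac{1}{41216}\right) = - \frac{9}{10056704}$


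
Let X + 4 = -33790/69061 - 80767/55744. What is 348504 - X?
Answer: 1341671389154619/3849736384 ≈ 3.4851e+5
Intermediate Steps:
X = -22860385083/3849736384 (X = -4 + (-33790/69061 - 80767/55744) = -4 - 7461439547/3849736384 = -22860385083/3849736384 ≈ -5.9382)
348504 - X = 348504 - 1*(-22860385083/3849736384) = 348504 + 22860385083/3849736384 = 1341671389154619/3849736384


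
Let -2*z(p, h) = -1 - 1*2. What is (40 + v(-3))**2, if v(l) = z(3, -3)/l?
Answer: 6241/4 ≈ 1560.3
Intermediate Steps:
z(p, h) = 3/2 (z(p, h) = -(-1 - 1*2)/2 = -(-1 - 2)/2 = -1/2*(-3) = 3/2)
v(l) = 3/(2*l)
(40 + v(-3))**2 = (40 + (3/2)/(-3))**2 = (40 + (3/2)*(-1/3))**2 = (40 - 1/2)**2 = (79/2)**2 = 6241/4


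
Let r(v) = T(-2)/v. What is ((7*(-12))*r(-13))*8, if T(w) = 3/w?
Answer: -1008/13 ≈ -77.538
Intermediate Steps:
r(v) = -3/(2*v) (r(v) = (3/(-2))/v = (3*(-1/2))/v = -3/(2*v))
((7*(-12))*r(-13))*8 = ((7*(-12))*(-3/2/(-13)))*8 = -(-126)*(-1)/13*8 = -84*3/26*8 = -126/13*8 = -1008/13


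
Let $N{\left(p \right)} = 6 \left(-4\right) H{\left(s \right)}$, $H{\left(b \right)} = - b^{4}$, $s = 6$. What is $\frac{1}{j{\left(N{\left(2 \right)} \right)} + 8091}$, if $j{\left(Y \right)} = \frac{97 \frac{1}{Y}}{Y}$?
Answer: $\frac{967458816}{7827709280353} \approx 0.00012359$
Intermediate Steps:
$N{\left(p \right)} = 31104$ ($N{\left(p \right)} = 6 \left(-4\right) \left(- 6^{4}\right) = - 24 \left(\left(-1\right) 1296\right) = \left(-24\right) \left(-1296\right) = 31104$)
$j{\left(Y \right)} = \frac{97}{Y^{2}}$
$\frac{1}{j{\left(N{\left(2 \right)} \right)} + 8091} = \frac{1}{\frac{97}{967458816} + 8091} = \frac{1}{\frac{7827709280353}{967458816}} = \frac{967458816}{7827709280353}$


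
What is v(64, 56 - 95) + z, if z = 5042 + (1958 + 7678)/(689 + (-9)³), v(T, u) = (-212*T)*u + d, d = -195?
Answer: 5337581/10 ≈ 5.3376e+5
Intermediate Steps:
v(T, u) = -195 - 212*T*u (v(T, u) = (-212*T)*u - 195 = -212*T*u - 195 = -195 - 212*T*u)
z = 48011/10 (z = 5042 + 9636/(689 - 729) = 5042 + 9636/(-40) = 5042 + 9636*(-1/40) = 5042 - 2409/10 = 48011/10 ≈ 4801.1)
v(64, 56 - 95) + z = (-195 - 212*64*(56 - 95)) + 48011/10 = (-195 - 212*64*(-39)) + 48011/10 = (-195 + 529152) + 48011/10 = 528957 + 48011/10 = 5337581/10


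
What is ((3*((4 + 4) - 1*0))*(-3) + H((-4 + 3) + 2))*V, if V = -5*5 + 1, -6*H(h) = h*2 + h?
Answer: 1740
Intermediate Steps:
H(h) = -h/2 (H(h) = -(h*2 + h)/6 = -(2*h + h)/6 = -h/2)
V = -24 (V = -25 + 1 = -24)
((3*((4 + 4) - 1*0))*(-3) + H((-4 + 3) + 2))*V = ((3*((4 + 4) - 1*0))*(-3) - ((-4 + 3) + 2)/2)*(-24) = ((3*(8 + 0))*(-3) - (-1 + 2)/2)*(-24) = ((3*8)*(-3) - 1/2*1)*(-24) = (24*(-3) - 1/2)*(-24) = (-72 - 1/2)*(-24) = -145/2*(-24) = 1740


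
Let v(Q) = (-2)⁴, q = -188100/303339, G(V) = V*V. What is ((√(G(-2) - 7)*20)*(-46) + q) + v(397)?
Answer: 1555108/101113 - 920*I*√3 ≈ 15.38 - 1593.5*I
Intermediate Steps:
G(V) = V²
q = -62700/101113 (q = -188100*1/303339 = -62700/101113 ≈ -0.62010)
v(Q) = 16
((√(G(-2) - 7)*20)*(-46) + q) + v(397) = ((√((-2)² - 7)*20)*(-46) - 62700/101113) + 16 = ((√(4 - 7)*20)*(-46) - 62700/101113) + 16 = ((√(-3)*20)*(-46) - 62700/101113) + 16 = (((I*√3)*20)*(-46) - 62700/101113) + 16 = ((20*I*√3)*(-46) - 62700/101113) + 16 = (-920*I*√3 - 62700/101113) + 16 = (-62700/101113 - 920*I*√3) + 16 = 1555108/101113 - 920*I*√3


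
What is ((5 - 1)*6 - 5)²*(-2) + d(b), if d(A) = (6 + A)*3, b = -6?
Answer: -722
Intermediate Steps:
d(A) = 18 + 3*A
((5 - 1)*6 - 5)²*(-2) + d(b) = ((5 - 1)*6 - 5)²*(-2) + (18 + 3*(-6)) = (4*6 - 5)²*(-2) + (18 - 18) = (24 - 5)²*(-2) + 0 = 19²*(-2) + 0 = 361*(-2) + 0 = -722 + 0 = -722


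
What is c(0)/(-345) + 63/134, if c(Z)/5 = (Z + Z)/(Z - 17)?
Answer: 63/134 ≈ 0.47015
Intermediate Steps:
c(Z) = 10*Z/(-17 + Z) (c(Z) = 5*((Z + Z)/(Z - 17)) = 5*((2*Z)/(-17 + Z)) = 5*(2*Z/(-17 + Z)) = 10*Z/(-17 + Z))
c(0)/(-345) + 63/134 = (10*0/(-17 + 0))/(-345) + 63/134 = (10*0/(-17))*(-1/345) + 63*(1/134) = (10*0*(-1/17))*(-1/345) + 63/134 = 0*(-1/345) + 63/134 = 0 + 63/134 = 63/134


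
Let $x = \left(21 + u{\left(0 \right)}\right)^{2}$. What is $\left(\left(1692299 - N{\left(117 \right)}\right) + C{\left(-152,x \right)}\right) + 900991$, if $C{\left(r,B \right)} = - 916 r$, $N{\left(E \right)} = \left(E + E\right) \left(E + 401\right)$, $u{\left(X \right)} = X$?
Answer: $2611310$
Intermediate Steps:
$N{\left(E \right)} = 2 E \left(401 + E\right)$
$x = 441$ ($x = \left(21 + 0\right)^{2} = 21^{2} = 441$)
$\left(\left(1692299 - N{\left(117 \right)}\right) + C{\left(-152,x \right)}\right) + 900991 = \left(\left(1692299 - 2 \cdot 117 \left(401 + 117\right)\right) - -139232\right) + 900991 = \left(\left(1692299 - 2 \cdot 117 \cdot 518\right) + 139232\right) + 900991 = \left(\left(1692299 - 121212\right) + 139232\right) + 900991 = \left(1571087 + 139232\right) + 900991 = 1710319 + 900991 = 2611310$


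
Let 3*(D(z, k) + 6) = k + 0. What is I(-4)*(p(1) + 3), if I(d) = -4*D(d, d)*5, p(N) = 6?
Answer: 1320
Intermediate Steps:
D(z, k) = -6 + k/3 (D(z, k) = -6 + (k + 0)/3 = -6 + k/3)
I(d) = 120 - 20*d/3 (I(d) = -4*(-6 + d/3)*5 = (24 - 4*d/3)*5 = 120 - 20*d/3)
I(-4)*(p(1) + 3) = (120 - 20/3*(-4))*(6 + 3) = (120 + 80/3)*9 = (440/3)*9 = 1320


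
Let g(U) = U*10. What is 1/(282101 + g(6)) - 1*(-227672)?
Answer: 64240159193/282161 ≈ 2.2767e+5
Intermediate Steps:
g(U) = 10*U
1/(282101 + g(6)) - 1*(-227672) = 1/(282101 + 10*6) - 1*(-227672) = 1/(282101 + 60) + 227672 = 1/282161 + 227672 = 64240159193/282161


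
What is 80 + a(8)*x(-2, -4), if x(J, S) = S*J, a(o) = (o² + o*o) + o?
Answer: 1168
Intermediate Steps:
a(o) = o + 2*o² (a(o) = (o² + o²) + o = 2*o² + o = o + 2*o²)
x(J, S) = J*S
80 + a(8)*x(-2, -4) = 80 + (8*(1 + 2*8))*(-2*(-4)) = 80 + (8*(1 + 16))*8 = 80 + (8*17)*8 = 80 + 136*8 = 80 + 1088 = 1168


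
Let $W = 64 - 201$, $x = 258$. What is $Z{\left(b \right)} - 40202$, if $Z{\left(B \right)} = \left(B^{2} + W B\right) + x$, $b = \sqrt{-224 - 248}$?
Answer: $-40416 - 274 i \sqrt{118} \approx -40416.0 - 2976.4 i$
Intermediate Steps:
$W = -137$
$b = 2 i \sqrt{118}$ ($b = \sqrt{-472} = 2 i \sqrt{118} \approx 21.726 i$)
$Z{\left(B \right)} = 258 + B^{2} - 137 B$ ($Z{\left(B \right)} = \left(B^{2} - 137 B\right) + 258 = 258 + B^{2} - 137 B$)
$Z{\left(b \right)} - 40202 = \left(258 + \left(2 i \sqrt{118}\right)^{2} - 137 \cdot 2 i \sqrt{118}\right) - 40202 = \left(258 - 472 - 274 i \sqrt{118}\right) - 40202 = \left(-214 - 274 i \sqrt{118}\right) - 40202 = -40416 - 274 i \sqrt{118}$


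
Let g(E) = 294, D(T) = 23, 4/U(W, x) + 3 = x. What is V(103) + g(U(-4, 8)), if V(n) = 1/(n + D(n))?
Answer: 37045/126 ≈ 294.01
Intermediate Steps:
U(W, x) = 4/(-3 + x)
V(n) = 1/(23 + n) (V(n) = 1/(n + 23) = 1/(23 + n))
V(103) + g(U(-4, 8)) = 1/(23 + 103) + 294 = 1/126 + 294 = 37045/126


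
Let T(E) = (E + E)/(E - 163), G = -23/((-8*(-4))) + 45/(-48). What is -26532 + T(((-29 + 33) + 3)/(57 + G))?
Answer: -1093304188/41207 ≈ -26532.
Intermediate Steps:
G = -53/32 (G = -23/32 + 45*(-1/48) = -23*1/32 - 15/16 = -23/32 - 15/16 = -53/32 ≈ -1.6563)
T(E) = 2*E/(-163 + E) (T(E) = (2*E)/(-163 + E) = 2*E/(-163 + E))
-26532 + T(((-29 + 33) + 3)/(57 + G)) = -26532 + 2*(((-29 + 33) + 3)/(57 - 53/32))/(-163 + ((-29 + 33) + 3)/(57 - 53/32)) = -26532 + 2*((4 + 3)/(1771/32))/(-163 + (4 + 3)/(1771/32)) = -26532 + 2*(7*(32/1771))/(-163 + 7*(32/1771)) = -26532 + 2*(32/253)/(-163 + 32/253) = -26532 + 2*(32/253)/(-41207/253) = -26532 + 2*(32/253)*(-253/41207) = -26532 - 64/41207 = -1093304188/41207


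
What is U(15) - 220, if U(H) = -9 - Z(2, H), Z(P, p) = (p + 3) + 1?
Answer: -248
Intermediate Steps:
Z(P, p) = 4 + p (Z(P, p) = (3 + p) + 1 = 4 + p)
U(H) = -13 - H (U(H) = -9 - (4 + H) = -9 + (-4 - H) = -13 - H)
U(15) - 220 = (-13 - 1*15) - 220 = (-13 - 15) - 220 = -28 - 220 = -248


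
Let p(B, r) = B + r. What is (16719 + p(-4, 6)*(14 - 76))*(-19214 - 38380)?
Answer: -955772430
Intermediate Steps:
(16719 + p(-4, 6)*(14 - 76))*(-19214 - 38380) = (16719 + (-4 + 6)*(14 - 76))*(-19214 - 38380) = (16719 + 2*(-62))*(-57594) = (16719 - 124)*(-57594) = 16595*(-57594) = -955772430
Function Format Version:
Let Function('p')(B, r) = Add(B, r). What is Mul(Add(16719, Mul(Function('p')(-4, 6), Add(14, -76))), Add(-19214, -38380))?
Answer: -955772430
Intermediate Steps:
Mul(Add(16719, Mul(Function('p')(-4, 6), Add(14, -76))), Add(-19214, -38380)) = Mul(Add(16719, Mul(Add(-4, 6), Add(14, -76))), Add(-19214, -38380)) = Mul(Add(16719, Mul(2, -62)), -57594) = Mul(Add(16719, -124), -57594) = Mul(16595, -57594) = -955772430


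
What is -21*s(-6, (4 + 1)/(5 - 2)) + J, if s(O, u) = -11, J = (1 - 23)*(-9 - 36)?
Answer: 1221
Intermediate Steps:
J = 990 (J = -22*(-45) = 990)
-21*s(-6, (4 + 1)/(5 - 2)) + J = -21*(-11) + 990 = 231 + 990 = 1221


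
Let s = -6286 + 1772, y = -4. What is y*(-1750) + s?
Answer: 2486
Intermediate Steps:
s = -4514
y*(-1750) + s = -4*(-1750) - 4514 = 7000 - 4514 = 2486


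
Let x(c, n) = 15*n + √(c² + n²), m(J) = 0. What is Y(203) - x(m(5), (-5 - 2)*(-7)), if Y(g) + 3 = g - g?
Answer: -787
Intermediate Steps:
Y(g) = -3 (Y(g) = -3 + (g - g) = -3 + 0 = -3)
x(c, n) = √(c² + n²) + 15*n
Y(203) - x(m(5), (-5 - 2)*(-7)) = -3 - (√(0² + ((-5 - 2)*(-7))²) + 15*((-5 - 2)*(-7))) = -3 - (√(0 + (-7*(-7))²) + 15*(-7*(-7))) = -3 - (√(0 + 49²) + 15*49) = -3 - (√(0 + 2401) + 735) = -3 - (√2401 + 735) = -3 - (49 + 735) = -3 - 1*784 = -3 - 784 = -787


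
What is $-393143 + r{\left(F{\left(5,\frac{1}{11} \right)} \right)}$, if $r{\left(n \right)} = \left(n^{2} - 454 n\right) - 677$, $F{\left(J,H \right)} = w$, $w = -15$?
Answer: $-386785$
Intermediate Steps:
$F{\left(J,H \right)} = -15$
$r{\left(n \right)} = -677 + n^{2} - 454 n$
$-393143 + r{\left(F{\left(5,\frac{1}{11} \right)} \right)} = -393143 - \left(-6133 - 225\right) = -393143 + \left(-677 + 225 + 6810\right) = -393143 + 6358 = -386785$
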